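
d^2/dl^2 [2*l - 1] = 0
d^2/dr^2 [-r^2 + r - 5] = -2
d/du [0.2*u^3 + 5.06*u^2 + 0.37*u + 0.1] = 0.6*u^2 + 10.12*u + 0.37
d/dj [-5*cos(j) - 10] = 5*sin(j)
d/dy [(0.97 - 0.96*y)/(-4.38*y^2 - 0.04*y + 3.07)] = (-4.2048*y^2 + 8.4972*y - 2.9084)/(19.1844*y^4 + 0.3504*y^3 - 26.8916*y^2 - 0.2456*y + 9.4249)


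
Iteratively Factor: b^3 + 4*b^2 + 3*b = (b)*(b^2 + 4*b + 3) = b*(b + 1)*(b + 3)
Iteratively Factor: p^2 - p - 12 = (p + 3)*(p - 4)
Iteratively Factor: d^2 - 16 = (d + 4)*(d - 4)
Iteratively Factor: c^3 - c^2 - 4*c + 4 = (c + 2)*(c^2 - 3*c + 2) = (c - 2)*(c + 2)*(c - 1)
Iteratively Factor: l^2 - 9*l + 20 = (l - 5)*(l - 4)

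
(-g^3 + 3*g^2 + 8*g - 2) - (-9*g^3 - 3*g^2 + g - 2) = 8*g^3 + 6*g^2 + 7*g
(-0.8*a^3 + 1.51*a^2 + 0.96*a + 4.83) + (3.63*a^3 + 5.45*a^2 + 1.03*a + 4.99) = 2.83*a^3 + 6.96*a^2 + 1.99*a + 9.82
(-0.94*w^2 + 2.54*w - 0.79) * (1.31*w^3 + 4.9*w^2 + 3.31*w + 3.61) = -1.2314*w^5 - 1.2786*w^4 + 8.2997*w^3 + 1.143*w^2 + 6.5545*w - 2.8519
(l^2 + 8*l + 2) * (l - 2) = l^3 + 6*l^2 - 14*l - 4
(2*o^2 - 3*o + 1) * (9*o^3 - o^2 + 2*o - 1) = 18*o^5 - 29*o^4 + 16*o^3 - 9*o^2 + 5*o - 1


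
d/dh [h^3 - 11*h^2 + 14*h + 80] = 3*h^2 - 22*h + 14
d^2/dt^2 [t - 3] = 0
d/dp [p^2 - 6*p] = 2*p - 6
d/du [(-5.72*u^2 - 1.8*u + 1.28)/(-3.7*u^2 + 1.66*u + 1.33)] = (-16.1552*u^2 - 5.7432*u - 4.5188)/(13.69*u^4 - 12.284*u^3 - 7.0864*u^2 + 4.4156*u + 1.7689)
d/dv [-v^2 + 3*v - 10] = 3 - 2*v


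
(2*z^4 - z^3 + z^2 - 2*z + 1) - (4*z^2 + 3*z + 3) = 2*z^4 - z^3 - 3*z^2 - 5*z - 2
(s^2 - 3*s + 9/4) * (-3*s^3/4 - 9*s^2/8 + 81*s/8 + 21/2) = -3*s^5/4 + 9*s^4/8 + 189*s^3/16 - 717*s^2/32 - 279*s/32 + 189/8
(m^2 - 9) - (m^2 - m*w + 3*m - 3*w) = m*w - 3*m + 3*w - 9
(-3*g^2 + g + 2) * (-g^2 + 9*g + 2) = 3*g^4 - 28*g^3 + g^2 + 20*g + 4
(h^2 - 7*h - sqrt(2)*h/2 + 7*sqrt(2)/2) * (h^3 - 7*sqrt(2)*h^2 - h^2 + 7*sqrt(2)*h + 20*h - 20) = h^5 - 15*sqrt(2)*h^4/2 - 8*h^4 + 34*h^3 + 60*sqrt(2)*h^3 - 216*h^2 - 125*sqrt(2)*h^2/2 + 80*sqrt(2)*h + 189*h - 70*sqrt(2)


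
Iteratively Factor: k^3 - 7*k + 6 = (k + 3)*(k^2 - 3*k + 2) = (k - 2)*(k + 3)*(k - 1)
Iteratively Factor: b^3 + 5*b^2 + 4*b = (b)*(b^2 + 5*b + 4) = b*(b + 4)*(b + 1)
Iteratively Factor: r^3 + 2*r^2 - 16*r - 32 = (r + 4)*(r^2 - 2*r - 8) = (r - 4)*(r + 4)*(r + 2)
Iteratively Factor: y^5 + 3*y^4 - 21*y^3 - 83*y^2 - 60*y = (y - 5)*(y^4 + 8*y^3 + 19*y^2 + 12*y) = (y - 5)*(y + 4)*(y^3 + 4*y^2 + 3*y) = y*(y - 5)*(y + 4)*(y^2 + 4*y + 3) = y*(y - 5)*(y + 3)*(y + 4)*(y + 1)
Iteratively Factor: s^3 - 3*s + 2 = (s - 1)*(s^2 + s - 2) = (s - 1)*(s + 2)*(s - 1)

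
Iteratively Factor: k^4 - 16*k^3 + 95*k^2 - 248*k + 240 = (k - 5)*(k^3 - 11*k^2 + 40*k - 48) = (k - 5)*(k - 3)*(k^2 - 8*k + 16) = (k - 5)*(k - 4)*(k - 3)*(k - 4)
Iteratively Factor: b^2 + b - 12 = (b - 3)*(b + 4)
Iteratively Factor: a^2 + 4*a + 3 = (a + 3)*(a + 1)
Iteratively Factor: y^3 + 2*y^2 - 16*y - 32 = (y - 4)*(y^2 + 6*y + 8) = (y - 4)*(y + 2)*(y + 4)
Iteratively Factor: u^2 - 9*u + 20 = (u - 5)*(u - 4)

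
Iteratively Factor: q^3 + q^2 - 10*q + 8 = (q - 2)*(q^2 + 3*q - 4) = (q - 2)*(q - 1)*(q + 4)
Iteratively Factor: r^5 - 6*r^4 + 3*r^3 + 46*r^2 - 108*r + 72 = (r - 2)*(r^4 - 4*r^3 - 5*r^2 + 36*r - 36) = (r - 2)^2*(r^3 - 2*r^2 - 9*r + 18) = (r - 2)^2*(r + 3)*(r^2 - 5*r + 6) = (r - 2)^3*(r + 3)*(r - 3)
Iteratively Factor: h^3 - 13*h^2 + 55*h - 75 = (h - 5)*(h^2 - 8*h + 15) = (h - 5)^2*(h - 3)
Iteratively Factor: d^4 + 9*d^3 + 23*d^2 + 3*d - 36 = (d + 4)*(d^3 + 5*d^2 + 3*d - 9) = (d - 1)*(d + 4)*(d^2 + 6*d + 9) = (d - 1)*(d + 3)*(d + 4)*(d + 3)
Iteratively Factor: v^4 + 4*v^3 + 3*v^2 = (v)*(v^3 + 4*v^2 + 3*v) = v*(v + 3)*(v^2 + v) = v*(v + 1)*(v + 3)*(v)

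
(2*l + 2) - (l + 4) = l - 2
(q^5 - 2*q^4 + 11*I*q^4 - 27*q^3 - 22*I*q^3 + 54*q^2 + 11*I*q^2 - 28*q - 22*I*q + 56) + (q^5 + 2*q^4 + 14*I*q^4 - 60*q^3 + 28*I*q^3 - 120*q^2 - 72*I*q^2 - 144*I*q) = 2*q^5 + 25*I*q^4 - 87*q^3 + 6*I*q^3 - 66*q^2 - 61*I*q^2 - 28*q - 166*I*q + 56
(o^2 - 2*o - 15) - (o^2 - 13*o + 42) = 11*o - 57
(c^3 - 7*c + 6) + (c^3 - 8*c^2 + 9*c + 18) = 2*c^3 - 8*c^2 + 2*c + 24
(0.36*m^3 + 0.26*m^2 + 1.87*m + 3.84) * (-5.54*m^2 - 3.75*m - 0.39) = -1.9944*m^5 - 2.7904*m^4 - 11.4752*m^3 - 28.3875*m^2 - 15.1293*m - 1.4976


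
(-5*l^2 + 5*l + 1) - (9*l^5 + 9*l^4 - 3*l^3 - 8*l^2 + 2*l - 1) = -9*l^5 - 9*l^4 + 3*l^3 + 3*l^2 + 3*l + 2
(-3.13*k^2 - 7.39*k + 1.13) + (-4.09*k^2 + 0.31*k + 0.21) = -7.22*k^2 - 7.08*k + 1.34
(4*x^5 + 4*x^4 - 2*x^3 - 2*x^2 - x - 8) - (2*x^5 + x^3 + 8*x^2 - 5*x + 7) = 2*x^5 + 4*x^4 - 3*x^3 - 10*x^2 + 4*x - 15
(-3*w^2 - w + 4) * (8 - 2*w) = 6*w^3 - 22*w^2 - 16*w + 32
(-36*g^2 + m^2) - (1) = -36*g^2 + m^2 - 1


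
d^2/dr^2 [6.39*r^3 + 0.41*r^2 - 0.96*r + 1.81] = 38.34*r + 0.82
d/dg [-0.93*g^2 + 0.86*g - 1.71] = 0.86 - 1.86*g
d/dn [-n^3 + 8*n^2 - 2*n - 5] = -3*n^2 + 16*n - 2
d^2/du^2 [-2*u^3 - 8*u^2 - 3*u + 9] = -12*u - 16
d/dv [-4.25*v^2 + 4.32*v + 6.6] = 4.32 - 8.5*v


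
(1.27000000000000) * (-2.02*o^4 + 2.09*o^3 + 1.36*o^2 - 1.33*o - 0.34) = -2.5654*o^4 + 2.6543*o^3 + 1.7272*o^2 - 1.6891*o - 0.4318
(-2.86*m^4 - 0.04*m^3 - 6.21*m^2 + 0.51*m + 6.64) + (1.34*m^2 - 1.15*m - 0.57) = -2.86*m^4 - 0.04*m^3 - 4.87*m^2 - 0.64*m + 6.07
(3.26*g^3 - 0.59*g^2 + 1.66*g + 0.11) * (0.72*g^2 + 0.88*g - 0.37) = 2.3472*g^5 + 2.444*g^4 - 0.5302*g^3 + 1.7583*g^2 - 0.5174*g - 0.0407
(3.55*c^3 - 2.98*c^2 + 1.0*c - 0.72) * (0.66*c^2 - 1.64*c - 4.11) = 2.343*c^5 - 7.7888*c^4 - 9.0433*c^3 + 10.1326*c^2 - 2.9292*c + 2.9592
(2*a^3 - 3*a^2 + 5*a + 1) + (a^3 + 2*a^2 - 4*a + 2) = 3*a^3 - a^2 + a + 3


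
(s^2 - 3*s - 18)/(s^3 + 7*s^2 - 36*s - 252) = (s + 3)/(s^2 + 13*s + 42)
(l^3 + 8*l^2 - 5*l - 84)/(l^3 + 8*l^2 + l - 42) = (l^2 + l - 12)/(l^2 + l - 6)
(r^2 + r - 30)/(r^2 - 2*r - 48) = (r - 5)/(r - 8)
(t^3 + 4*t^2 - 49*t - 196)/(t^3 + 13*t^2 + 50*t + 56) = (t - 7)/(t + 2)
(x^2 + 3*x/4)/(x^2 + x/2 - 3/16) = 4*x/(4*x - 1)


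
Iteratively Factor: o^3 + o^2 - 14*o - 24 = (o + 3)*(o^2 - 2*o - 8) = (o + 2)*(o + 3)*(o - 4)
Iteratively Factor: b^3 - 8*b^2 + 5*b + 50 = (b - 5)*(b^2 - 3*b - 10) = (b - 5)*(b + 2)*(b - 5)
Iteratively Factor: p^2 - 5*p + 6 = (p - 3)*(p - 2)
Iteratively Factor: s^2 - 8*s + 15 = (s - 5)*(s - 3)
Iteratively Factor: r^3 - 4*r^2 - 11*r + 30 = (r - 2)*(r^2 - 2*r - 15) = (r - 2)*(r + 3)*(r - 5)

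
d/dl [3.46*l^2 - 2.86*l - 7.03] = 6.92*l - 2.86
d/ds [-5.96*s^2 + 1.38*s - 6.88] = 1.38 - 11.92*s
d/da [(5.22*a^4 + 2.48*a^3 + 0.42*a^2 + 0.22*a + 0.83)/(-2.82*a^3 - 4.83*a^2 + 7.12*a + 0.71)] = (-14.7204*a^6 - 50.4252*a^5 + 100.7052*a^4 + 51.3808*a^3 + 16.3572*a^2 + 8.6142*a - 5.7534)/(7.9524*a^6 + 27.2412*a^5 - 16.8279*a^4 - 72.7836*a^3 + 43.8358*a^2 + 10.1104*a + 0.5041)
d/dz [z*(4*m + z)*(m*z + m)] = m*(8*m*z + 4*m + 3*z^2 + 2*z)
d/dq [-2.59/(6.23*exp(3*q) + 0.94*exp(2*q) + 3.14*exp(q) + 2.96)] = (48.4071*exp(2*q) + 4.8692*exp(q) + 8.1326)*exp(q)/(6.23*exp(3*q) + 0.94*exp(2*q) + 3.14*exp(q) + 2.96)^2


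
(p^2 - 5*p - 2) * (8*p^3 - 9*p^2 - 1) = 8*p^5 - 49*p^4 + 29*p^3 + 17*p^2 + 5*p + 2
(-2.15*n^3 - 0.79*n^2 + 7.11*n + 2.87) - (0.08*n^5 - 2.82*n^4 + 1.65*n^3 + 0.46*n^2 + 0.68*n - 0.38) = -0.08*n^5 + 2.82*n^4 - 3.8*n^3 - 1.25*n^2 + 6.43*n + 3.25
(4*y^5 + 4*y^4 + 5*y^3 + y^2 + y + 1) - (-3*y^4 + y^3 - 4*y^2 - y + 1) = 4*y^5 + 7*y^4 + 4*y^3 + 5*y^2 + 2*y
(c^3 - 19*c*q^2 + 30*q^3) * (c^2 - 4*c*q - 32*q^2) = c^5 - 4*c^4*q - 51*c^3*q^2 + 106*c^2*q^3 + 488*c*q^4 - 960*q^5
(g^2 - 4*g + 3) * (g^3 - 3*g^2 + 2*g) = g^5 - 7*g^4 + 17*g^3 - 17*g^2 + 6*g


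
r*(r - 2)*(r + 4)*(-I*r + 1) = -I*r^4 + r^3 - 2*I*r^3 + 2*r^2 + 8*I*r^2 - 8*r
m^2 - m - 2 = (m - 2)*(m + 1)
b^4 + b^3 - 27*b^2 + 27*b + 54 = (b - 3)^2*(b + 1)*(b + 6)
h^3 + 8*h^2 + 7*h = h*(h + 1)*(h + 7)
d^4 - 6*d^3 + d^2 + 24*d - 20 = (d - 5)*(d - 2)*(d - 1)*(d + 2)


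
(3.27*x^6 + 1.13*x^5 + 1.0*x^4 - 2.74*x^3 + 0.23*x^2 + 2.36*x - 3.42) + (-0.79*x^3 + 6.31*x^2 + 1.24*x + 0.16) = 3.27*x^6 + 1.13*x^5 + 1.0*x^4 - 3.53*x^3 + 6.54*x^2 + 3.6*x - 3.26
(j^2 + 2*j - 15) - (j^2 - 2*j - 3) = 4*j - 12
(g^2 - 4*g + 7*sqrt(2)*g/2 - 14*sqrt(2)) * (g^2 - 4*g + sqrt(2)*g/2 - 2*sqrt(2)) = g^4 - 8*g^3 + 4*sqrt(2)*g^3 - 32*sqrt(2)*g^2 + 39*g^2/2 - 28*g + 64*sqrt(2)*g + 56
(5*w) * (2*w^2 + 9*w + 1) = 10*w^3 + 45*w^2 + 5*w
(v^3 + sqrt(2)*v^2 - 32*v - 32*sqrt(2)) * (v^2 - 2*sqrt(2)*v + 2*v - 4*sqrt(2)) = v^5 - sqrt(2)*v^4 + 2*v^4 - 36*v^3 - 2*sqrt(2)*v^3 - 72*v^2 + 32*sqrt(2)*v^2 + 64*sqrt(2)*v + 128*v + 256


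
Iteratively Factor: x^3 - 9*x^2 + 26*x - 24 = (x - 3)*(x^2 - 6*x + 8) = (x - 4)*(x - 3)*(x - 2)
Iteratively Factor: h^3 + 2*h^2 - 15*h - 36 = (h + 3)*(h^2 - h - 12) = (h + 3)^2*(h - 4)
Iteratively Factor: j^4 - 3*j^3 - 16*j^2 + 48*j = (j - 4)*(j^3 + j^2 - 12*j) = j*(j - 4)*(j^2 + j - 12) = j*(j - 4)*(j - 3)*(j + 4)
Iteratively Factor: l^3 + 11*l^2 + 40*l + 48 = (l + 3)*(l^2 + 8*l + 16) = (l + 3)*(l + 4)*(l + 4)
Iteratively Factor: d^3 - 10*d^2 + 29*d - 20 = (d - 4)*(d^2 - 6*d + 5) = (d - 4)*(d - 1)*(d - 5)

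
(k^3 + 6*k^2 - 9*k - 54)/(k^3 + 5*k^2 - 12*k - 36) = (k + 3)/(k + 2)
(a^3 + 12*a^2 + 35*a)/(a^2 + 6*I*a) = (a^2 + 12*a + 35)/(a + 6*I)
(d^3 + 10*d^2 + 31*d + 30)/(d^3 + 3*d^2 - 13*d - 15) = (d^2 + 5*d + 6)/(d^2 - 2*d - 3)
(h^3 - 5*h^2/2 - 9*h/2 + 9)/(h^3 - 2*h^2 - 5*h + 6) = (h - 3/2)/(h - 1)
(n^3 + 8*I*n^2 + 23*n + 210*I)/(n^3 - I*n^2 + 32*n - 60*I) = (n + 7*I)/(n - 2*I)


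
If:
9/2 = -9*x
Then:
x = -1/2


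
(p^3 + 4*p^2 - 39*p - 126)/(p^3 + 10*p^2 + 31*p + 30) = (p^2 + p - 42)/(p^2 + 7*p + 10)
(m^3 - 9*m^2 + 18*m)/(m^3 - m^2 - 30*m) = (m - 3)/(m + 5)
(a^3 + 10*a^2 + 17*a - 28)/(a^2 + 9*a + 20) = (a^2 + 6*a - 7)/(a + 5)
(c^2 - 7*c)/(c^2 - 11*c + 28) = c/(c - 4)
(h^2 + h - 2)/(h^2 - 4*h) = (h^2 + h - 2)/(h*(h - 4))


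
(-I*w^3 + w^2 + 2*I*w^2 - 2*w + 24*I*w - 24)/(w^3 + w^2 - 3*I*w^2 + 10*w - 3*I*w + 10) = (-I*w^3 + w^2*(1 + 2*I) + w*(-2 + 24*I) - 24)/(w^3 + w^2*(1 - 3*I) + w*(10 - 3*I) + 10)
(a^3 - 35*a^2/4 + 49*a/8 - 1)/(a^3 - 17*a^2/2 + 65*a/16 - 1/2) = 2*(2*a - 1)/(4*a - 1)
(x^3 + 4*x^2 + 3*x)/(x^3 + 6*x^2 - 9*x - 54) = x*(x + 1)/(x^2 + 3*x - 18)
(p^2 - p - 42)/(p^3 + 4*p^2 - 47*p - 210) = 1/(p + 5)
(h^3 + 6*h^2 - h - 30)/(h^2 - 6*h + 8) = (h^2 + 8*h + 15)/(h - 4)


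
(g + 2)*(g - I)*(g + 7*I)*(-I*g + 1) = -I*g^4 + 7*g^3 - 2*I*g^3 + 14*g^2 - I*g^2 + 7*g - 2*I*g + 14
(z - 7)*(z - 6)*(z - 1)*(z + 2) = z^4 - 12*z^3 + 27*z^2 + 68*z - 84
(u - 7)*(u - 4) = u^2 - 11*u + 28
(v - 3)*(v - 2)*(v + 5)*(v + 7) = v^4 + 7*v^3 - 19*v^2 - 103*v + 210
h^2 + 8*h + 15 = (h + 3)*(h + 5)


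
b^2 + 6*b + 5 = (b + 1)*(b + 5)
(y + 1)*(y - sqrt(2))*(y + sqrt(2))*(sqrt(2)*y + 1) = sqrt(2)*y^4 + y^3 + sqrt(2)*y^3 - 2*sqrt(2)*y^2 + y^2 - 2*sqrt(2)*y - 2*y - 2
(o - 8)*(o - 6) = o^2 - 14*o + 48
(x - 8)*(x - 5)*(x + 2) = x^3 - 11*x^2 + 14*x + 80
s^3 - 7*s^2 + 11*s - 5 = (s - 5)*(s - 1)^2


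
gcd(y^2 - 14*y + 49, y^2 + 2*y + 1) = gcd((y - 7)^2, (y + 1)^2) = 1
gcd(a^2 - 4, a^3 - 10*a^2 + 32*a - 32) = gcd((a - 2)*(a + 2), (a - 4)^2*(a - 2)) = a - 2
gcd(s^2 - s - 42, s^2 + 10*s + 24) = s + 6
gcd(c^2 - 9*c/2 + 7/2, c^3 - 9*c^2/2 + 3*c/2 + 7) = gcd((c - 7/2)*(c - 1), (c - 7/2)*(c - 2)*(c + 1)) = c - 7/2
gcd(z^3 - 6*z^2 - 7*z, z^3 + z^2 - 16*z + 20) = 1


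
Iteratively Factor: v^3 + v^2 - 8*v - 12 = (v + 2)*(v^2 - v - 6) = (v + 2)^2*(v - 3)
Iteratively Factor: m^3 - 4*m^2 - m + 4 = (m - 4)*(m^2 - 1) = (m - 4)*(m + 1)*(m - 1)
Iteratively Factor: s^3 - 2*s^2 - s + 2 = (s + 1)*(s^2 - 3*s + 2) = (s - 2)*(s + 1)*(s - 1)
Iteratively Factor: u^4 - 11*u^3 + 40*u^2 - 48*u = (u - 4)*(u^3 - 7*u^2 + 12*u) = u*(u - 4)*(u^2 - 7*u + 12) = u*(u - 4)^2*(u - 3)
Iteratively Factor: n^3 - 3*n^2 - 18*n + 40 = (n - 5)*(n^2 + 2*n - 8) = (n - 5)*(n + 4)*(n - 2)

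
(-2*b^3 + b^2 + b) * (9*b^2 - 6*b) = -18*b^5 + 21*b^4 + 3*b^3 - 6*b^2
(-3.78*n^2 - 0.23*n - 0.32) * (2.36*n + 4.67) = -8.9208*n^3 - 18.1954*n^2 - 1.8293*n - 1.4944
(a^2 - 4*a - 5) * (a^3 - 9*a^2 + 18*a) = a^5 - 13*a^4 + 49*a^3 - 27*a^2 - 90*a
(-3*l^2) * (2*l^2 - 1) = -6*l^4 + 3*l^2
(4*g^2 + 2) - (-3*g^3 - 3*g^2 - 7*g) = 3*g^3 + 7*g^2 + 7*g + 2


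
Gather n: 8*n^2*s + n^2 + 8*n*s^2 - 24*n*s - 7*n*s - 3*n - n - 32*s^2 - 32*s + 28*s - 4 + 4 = n^2*(8*s + 1) + n*(8*s^2 - 31*s - 4) - 32*s^2 - 4*s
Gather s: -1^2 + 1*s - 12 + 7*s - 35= 8*s - 48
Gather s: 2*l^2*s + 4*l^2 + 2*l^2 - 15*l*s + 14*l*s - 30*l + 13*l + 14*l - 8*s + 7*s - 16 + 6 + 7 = 6*l^2 - 3*l + s*(2*l^2 - l - 1) - 3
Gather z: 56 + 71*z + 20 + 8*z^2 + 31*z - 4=8*z^2 + 102*z + 72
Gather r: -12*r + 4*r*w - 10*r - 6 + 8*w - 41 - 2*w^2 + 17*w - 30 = r*(4*w - 22) - 2*w^2 + 25*w - 77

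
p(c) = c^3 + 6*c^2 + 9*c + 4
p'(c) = 3*c^2 + 12*c + 9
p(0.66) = 12.84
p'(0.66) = 18.23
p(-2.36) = 3.03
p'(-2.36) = -2.61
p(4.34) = 237.82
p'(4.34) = 117.59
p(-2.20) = 2.59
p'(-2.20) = -2.88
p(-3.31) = 3.68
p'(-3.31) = 2.15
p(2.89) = 104.26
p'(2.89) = 68.74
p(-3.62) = 2.61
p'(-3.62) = 4.87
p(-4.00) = 0.00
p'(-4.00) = 9.00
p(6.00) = 490.00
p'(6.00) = 189.00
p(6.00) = 490.00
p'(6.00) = 189.00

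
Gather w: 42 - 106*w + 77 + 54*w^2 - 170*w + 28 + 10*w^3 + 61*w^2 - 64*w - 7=10*w^3 + 115*w^2 - 340*w + 140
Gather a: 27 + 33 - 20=40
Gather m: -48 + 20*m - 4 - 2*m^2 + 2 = -2*m^2 + 20*m - 50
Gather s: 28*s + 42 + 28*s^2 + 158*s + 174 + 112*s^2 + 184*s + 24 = 140*s^2 + 370*s + 240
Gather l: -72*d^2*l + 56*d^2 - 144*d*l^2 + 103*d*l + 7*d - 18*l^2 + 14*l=56*d^2 + 7*d + l^2*(-144*d - 18) + l*(-72*d^2 + 103*d + 14)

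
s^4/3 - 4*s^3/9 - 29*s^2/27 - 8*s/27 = s*(s/3 + 1/3)*(s - 8/3)*(s + 1/3)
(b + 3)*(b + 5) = b^2 + 8*b + 15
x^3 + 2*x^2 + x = x*(x + 1)^2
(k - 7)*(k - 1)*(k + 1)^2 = k^4 - 6*k^3 - 8*k^2 + 6*k + 7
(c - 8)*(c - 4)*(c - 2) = c^3 - 14*c^2 + 56*c - 64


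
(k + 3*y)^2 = k^2 + 6*k*y + 9*y^2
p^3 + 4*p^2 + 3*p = p*(p + 1)*(p + 3)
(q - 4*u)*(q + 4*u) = q^2 - 16*u^2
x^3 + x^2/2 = x^2*(x + 1/2)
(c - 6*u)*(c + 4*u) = c^2 - 2*c*u - 24*u^2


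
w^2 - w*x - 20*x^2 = (w - 5*x)*(w + 4*x)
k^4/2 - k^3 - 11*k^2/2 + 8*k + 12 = (k/2 + sqrt(2))*(k - 3)*(k + 1)*(k - 2*sqrt(2))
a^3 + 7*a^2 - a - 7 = (a - 1)*(a + 1)*(a + 7)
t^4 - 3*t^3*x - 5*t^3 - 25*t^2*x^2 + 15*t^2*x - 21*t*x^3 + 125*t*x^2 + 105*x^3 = (t - 5)*(t - 7*x)*(t + x)*(t + 3*x)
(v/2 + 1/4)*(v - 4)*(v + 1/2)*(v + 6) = v^4/2 + 3*v^3/2 - 87*v^2/8 - 47*v/4 - 3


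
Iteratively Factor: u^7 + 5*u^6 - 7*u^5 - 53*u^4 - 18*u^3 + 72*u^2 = (u - 1)*(u^6 + 6*u^5 - u^4 - 54*u^3 - 72*u^2) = (u - 1)*(u + 4)*(u^5 + 2*u^4 - 9*u^3 - 18*u^2) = u*(u - 1)*(u + 4)*(u^4 + 2*u^3 - 9*u^2 - 18*u) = u*(u - 1)*(u + 3)*(u + 4)*(u^3 - u^2 - 6*u) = u^2*(u - 1)*(u + 3)*(u + 4)*(u^2 - u - 6) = u^2*(u - 1)*(u + 2)*(u + 3)*(u + 4)*(u - 3)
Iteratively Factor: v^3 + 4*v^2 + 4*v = (v + 2)*(v^2 + 2*v) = v*(v + 2)*(v + 2)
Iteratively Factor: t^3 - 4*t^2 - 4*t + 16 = (t - 2)*(t^2 - 2*t - 8) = (t - 2)*(t + 2)*(t - 4)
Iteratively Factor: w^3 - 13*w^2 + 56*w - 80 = (w - 4)*(w^2 - 9*w + 20) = (w - 4)^2*(w - 5)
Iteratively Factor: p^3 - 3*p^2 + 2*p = (p - 2)*(p^2 - p) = p*(p - 2)*(p - 1)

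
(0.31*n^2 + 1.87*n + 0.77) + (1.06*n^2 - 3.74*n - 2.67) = 1.37*n^2 - 1.87*n - 1.9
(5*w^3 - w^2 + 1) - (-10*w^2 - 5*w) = 5*w^3 + 9*w^2 + 5*w + 1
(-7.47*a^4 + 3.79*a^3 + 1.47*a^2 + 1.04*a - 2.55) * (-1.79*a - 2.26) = 13.3713*a^5 + 10.0981*a^4 - 11.1967*a^3 - 5.1838*a^2 + 2.2141*a + 5.763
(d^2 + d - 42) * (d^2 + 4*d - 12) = d^4 + 5*d^3 - 50*d^2 - 180*d + 504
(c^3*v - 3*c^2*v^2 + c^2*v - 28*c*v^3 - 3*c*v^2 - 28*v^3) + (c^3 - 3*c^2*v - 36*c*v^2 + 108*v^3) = c^3*v + c^3 - 3*c^2*v^2 - 2*c^2*v - 28*c*v^3 - 39*c*v^2 + 80*v^3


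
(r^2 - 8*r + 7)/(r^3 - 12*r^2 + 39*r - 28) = 1/(r - 4)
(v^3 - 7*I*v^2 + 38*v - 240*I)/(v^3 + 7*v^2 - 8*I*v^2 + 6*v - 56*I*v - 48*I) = (v^2 + I*v + 30)/(v^2 + 7*v + 6)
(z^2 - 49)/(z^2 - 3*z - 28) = (z + 7)/(z + 4)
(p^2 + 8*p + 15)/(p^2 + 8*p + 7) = (p^2 + 8*p + 15)/(p^2 + 8*p + 7)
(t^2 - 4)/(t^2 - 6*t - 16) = (t - 2)/(t - 8)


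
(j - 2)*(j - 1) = j^2 - 3*j + 2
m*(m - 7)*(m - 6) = m^3 - 13*m^2 + 42*m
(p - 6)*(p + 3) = p^2 - 3*p - 18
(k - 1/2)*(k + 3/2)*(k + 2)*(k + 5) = k^4 + 8*k^3 + 65*k^2/4 + 19*k/4 - 15/2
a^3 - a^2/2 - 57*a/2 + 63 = (a - 7/2)*(a - 3)*(a + 6)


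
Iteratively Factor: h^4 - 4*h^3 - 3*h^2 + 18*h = (h + 2)*(h^3 - 6*h^2 + 9*h) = (h - 3)*(h + 2)*(h^2 - 3*h) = h*(h - 3)*(h + 2)*(h - 3)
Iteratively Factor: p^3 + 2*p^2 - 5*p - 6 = (p + 1)*(p^2 + p - 6) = (p + 1)*(p + 3)*(p - 2)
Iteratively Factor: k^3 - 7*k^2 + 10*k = (k - 5)*(k^2 - 2*k) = (k - 5)*(k - 2)*(k)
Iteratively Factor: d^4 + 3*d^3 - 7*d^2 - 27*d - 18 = (d + 1)*(d^3 + 2*d^2 - 9*d - 18) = (d + 1)*(d + 2)*(d^2 - 9) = (d - 3)*(d + 1)*(d + 2)*(d + 3)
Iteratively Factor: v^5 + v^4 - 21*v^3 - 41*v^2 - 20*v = (v - 5)*(v^4 + 6*v^3 + 9*v^2 + 4*v) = (v - 5)*(v + 1)*(v^3 + 5*v^2 + 4*v) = (v - 5)*(v + 1)*(v + 4)*(v^2 + v) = (v - 5)*(v + 1)^2*(v + 4)*(v)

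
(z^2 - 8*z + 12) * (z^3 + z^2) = z^5 - 7*z^4 + 4*z^3 + 12*z^2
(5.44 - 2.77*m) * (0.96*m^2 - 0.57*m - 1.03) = -2.6592*m^3 + 6.8013*m^2 - 0.2477*m - 5.6032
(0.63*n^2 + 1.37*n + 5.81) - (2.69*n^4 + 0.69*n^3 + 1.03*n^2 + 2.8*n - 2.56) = -2.69*n^4 - 0.69*n^3 - 0.4*n^2 - 1.43*n + 8.37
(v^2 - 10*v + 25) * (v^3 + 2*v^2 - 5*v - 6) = v^5 - 8*v^4 + 94*v^2 - 65*v - 150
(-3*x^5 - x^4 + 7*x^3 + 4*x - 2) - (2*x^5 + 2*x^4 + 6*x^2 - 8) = -5*x^5 - 3*x^4 + 7*x^3 - 6*x^2 + 4*x + 6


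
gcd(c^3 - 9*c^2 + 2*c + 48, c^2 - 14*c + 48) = c - 8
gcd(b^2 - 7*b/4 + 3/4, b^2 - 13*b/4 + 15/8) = b - 3/4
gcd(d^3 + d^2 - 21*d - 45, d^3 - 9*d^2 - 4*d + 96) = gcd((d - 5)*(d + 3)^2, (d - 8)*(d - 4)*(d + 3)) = d + 3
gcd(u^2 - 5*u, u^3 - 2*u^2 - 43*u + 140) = u - 5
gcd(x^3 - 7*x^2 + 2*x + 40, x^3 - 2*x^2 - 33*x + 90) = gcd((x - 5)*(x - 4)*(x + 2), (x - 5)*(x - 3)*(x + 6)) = x - 5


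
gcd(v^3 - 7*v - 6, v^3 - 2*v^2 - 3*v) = v^2 - 2*v - 3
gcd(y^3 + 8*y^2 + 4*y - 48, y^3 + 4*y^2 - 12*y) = y^2 + 4*y - 12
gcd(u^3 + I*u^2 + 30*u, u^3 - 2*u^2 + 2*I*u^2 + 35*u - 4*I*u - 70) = u - 5*I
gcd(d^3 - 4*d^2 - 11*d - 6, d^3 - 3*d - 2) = d^2 + 2*d + 1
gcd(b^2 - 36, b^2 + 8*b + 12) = b + 6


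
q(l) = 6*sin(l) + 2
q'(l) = 6*cos(l)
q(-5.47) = 6.36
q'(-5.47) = 4.12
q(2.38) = 6.14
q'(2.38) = -4.34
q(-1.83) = -3.80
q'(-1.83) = -1.54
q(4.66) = -3.99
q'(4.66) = -0.31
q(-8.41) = -3.10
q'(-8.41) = -3.17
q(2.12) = 7.12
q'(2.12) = -3.13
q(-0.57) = -1.24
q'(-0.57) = 5.05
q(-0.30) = 0.23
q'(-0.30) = 5.73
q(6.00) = 0.32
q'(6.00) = 5.76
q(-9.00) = -0.47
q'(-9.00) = -5.47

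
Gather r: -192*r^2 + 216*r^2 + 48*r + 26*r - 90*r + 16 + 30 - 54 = 24*r^2 - 16*r - 8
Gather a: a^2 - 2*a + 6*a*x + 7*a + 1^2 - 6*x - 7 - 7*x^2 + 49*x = a^2 + a*(6*x + 5) - 7*x^2 + 43*x - 6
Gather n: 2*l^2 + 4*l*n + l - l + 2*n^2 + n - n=2*l^2 + 4*l*n + 2*n^2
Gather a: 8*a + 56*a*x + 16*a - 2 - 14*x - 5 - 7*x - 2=a*(56*x + 24) - 21*x - 9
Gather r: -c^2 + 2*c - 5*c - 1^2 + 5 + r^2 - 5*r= -c^2 - 3*c + r^2 - 5*r + 4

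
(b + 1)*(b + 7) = b^2 + 8*b + 7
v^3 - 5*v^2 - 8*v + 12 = (v - 6)*(v - 1)*(v + 2)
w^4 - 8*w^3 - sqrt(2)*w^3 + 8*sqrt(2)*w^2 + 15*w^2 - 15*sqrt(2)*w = w*(w - 5)*(w - 3)*(w - sqrt(2))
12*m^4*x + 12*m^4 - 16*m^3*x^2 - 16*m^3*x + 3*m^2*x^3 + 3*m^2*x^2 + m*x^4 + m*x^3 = (-2*m + x)*(-m + x)*(6*m + x)*(m*x + m)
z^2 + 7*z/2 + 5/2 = (z + 1)*(z + 5/2)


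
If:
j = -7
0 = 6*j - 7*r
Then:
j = -7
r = -6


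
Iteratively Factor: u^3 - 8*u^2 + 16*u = (u - 4)*(u^2 - 4*u) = u*(u - 4)*(u - 4)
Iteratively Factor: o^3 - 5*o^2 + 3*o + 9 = (o - 3)*(o^2 - 2*o - 3) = (o - 3)^2*(o + 1)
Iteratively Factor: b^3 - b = (b + 1)*(b^2 - b) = b*(b + 1)*(b - 1)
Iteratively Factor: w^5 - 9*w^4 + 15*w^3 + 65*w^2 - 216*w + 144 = (w - 3)*(w^4 - 6*w^3 - 3*w^2 + 56*w - 48) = (w - 3)*(w + 3)*(w^3 - 9*w^2 + 24*w - 16) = (w - 3)*(w - 1)*(w + 3)*(w^2 - 8*w + 16) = (w - 4)*(w - 3)*(w - 1)*(w + 3)*(w - 4)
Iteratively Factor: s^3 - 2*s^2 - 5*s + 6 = (s - 1)*(s^2 - s - 6) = (s - 3)*(s - 1)*(s + 2)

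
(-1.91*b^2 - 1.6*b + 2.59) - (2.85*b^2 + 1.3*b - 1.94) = -4.76*b^2 - 2.9*b + 4.53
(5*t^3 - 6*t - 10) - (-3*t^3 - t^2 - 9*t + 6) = 8*t^3 + t^2 + 3*t - 16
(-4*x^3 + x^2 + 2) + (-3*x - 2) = -4*x^3 + x^2 - 3*x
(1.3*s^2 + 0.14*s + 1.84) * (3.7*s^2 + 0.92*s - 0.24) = 4.81*s^4 + 1.714*s^3 + 6.6248*s^2 + 1.6592*s - 0.4416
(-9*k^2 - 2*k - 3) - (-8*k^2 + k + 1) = -k^2 - 3*k - 4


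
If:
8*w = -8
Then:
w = -1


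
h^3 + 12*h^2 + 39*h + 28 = (h + 1)*(h + 4)*(h + 7)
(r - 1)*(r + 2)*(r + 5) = r^3 + 6*r^2 + 3*r - 10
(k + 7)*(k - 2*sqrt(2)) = k^2 - 2*sqrt(2)*k + 7*k - 14*sqrt(2)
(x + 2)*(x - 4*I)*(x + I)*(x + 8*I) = x^4 + 2*x^3 + 5*I*x^3 + 28*x^2 + 10*I*x^2 + 56*x + 32*I*x + 64*I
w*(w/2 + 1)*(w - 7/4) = w^3/2 + w^2/8 - 7*w/4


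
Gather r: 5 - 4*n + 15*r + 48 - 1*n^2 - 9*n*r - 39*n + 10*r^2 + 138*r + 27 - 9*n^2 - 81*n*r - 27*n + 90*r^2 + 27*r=-10*n^2 - 70*n + 100*r^2 + r*(180 - 90*n) + 80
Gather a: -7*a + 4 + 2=6 - 7*a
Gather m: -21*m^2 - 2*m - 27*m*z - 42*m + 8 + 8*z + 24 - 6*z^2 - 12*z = -21*m^2 + m*(-27*z - 44) - 6*z^2 - 4*z + 32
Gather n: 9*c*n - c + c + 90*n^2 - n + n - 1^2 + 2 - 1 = 9*c*n + 90*n^2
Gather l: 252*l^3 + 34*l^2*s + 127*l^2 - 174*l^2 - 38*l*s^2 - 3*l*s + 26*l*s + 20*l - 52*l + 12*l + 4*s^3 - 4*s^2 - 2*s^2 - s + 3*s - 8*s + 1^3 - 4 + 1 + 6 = 252*l^3 + l^2*(34*s - 47) + l*(-38*s^2 + 23*s - 20) + 4*s^3 - 6*s^2 - 6*s + 4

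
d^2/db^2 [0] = 0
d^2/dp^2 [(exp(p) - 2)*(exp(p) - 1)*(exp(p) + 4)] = (9*exp(2*p) + 4*exp(p) - 10)*exp(p)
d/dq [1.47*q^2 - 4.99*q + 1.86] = 2.94*q - 4.99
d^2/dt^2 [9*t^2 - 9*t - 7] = 18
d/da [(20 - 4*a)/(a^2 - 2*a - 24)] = 4*(-a^2 + 2*a + 2*(a - 5)*(a - 1) + 24)/(-a^2 + 2*a + 24)^2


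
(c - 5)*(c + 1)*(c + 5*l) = c^3 + 5*c^2*l - 4*c^2 - 20*c*l - 5*c - 25*l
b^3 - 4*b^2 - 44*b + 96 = (b - 8)*(b - 2)*(b + 6)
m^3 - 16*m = m*(m - 4)*(m + 4)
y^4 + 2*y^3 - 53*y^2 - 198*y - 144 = (y - 8)*(y + 1)*(y + 3)*(y + 6)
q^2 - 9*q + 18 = (q - 6)*(q - 3)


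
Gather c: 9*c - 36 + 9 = 9*c - 27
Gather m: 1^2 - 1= 0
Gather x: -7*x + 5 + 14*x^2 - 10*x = 14*x^2 - 17*x + 5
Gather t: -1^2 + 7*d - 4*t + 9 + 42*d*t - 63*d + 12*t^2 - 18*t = -56*d + 12*t^2 + t*(42*d - 22) + 8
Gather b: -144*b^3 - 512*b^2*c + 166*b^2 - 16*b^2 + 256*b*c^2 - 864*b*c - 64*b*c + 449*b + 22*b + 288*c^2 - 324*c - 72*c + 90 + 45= -144*b^3 + b^2*(150 - 512*c) + b*(256*c^2 - 928*c + 471) + 288*c^2 - 396*c + 135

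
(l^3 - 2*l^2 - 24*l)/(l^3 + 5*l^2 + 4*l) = (l - 6)/(l + 1)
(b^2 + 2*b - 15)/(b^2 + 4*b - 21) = (b + 5)/(b + 7)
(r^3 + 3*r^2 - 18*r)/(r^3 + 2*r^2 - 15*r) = (r + 6)/(r + 5)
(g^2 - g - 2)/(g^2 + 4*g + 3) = (g - 2)/(g + 3)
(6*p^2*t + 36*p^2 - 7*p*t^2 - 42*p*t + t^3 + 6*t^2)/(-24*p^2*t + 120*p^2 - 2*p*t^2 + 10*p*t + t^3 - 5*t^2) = (-p*t - 6*p + t^2 + 6*t)/(4*p*t - 20*p + t^2 - 5*t)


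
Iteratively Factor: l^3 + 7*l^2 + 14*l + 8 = (l + 1)*(l^2 + 6*l + 8) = (l + 1)*(l + 2)*(l + 4)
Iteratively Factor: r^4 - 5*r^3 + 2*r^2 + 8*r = (r - 4)*(r^3 - r^2 - 2*r) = r*(r - 4)*(r^2 - r - 2) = r*(r - 4)*(r - 2)*(r + 1)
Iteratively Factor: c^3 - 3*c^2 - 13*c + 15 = (c - 1)*(c^2 - 2*c - 15) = (c - 5)*(c - 1)*(c + 3)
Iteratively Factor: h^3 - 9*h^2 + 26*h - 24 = (h - 4)*(h^2 - 5*h + 6) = (h - 4)*(h - 3)*(h - 2)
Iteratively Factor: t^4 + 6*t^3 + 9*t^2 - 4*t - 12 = (t - 1)*(t^3 + 7*t^2 + 16*t + 12) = (t - 1)*(t + 2)*(t^2 + 5*t + 6) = (t - 1)*(t + 2)^2*(t + 3)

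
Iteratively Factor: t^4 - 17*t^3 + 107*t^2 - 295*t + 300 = (t - 3)*(t^3 - 14*t^2 + 65*t - 100) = (t - 5)*(t - 3)*(t^2 - 9*t + 20) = (t - 5)^2*(t - 3)*(t - 4)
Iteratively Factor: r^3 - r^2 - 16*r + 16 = (r - 1)*(r^2 - 16) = (r - 4)*(r - 1)*(r + 4)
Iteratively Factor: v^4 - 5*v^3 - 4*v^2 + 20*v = (v + 2)*(v^3 - 7*v^2 + 10*v) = (v - 5)*(v + 2)*(v^2 - 2*v) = (v - 5)*(v - 2)*(v + 2)*(v)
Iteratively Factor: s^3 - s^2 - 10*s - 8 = (s + 1)*(s^2 - 2*s - 8) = (s - 4)*(s + 1)*(s + 2)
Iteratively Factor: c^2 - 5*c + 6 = (c - 2)*(c - 3)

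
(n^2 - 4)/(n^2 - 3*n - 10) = (n - 2)/(n - 5)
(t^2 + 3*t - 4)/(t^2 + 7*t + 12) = (t - 1)/(t + 3)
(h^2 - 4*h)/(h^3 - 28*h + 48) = h/(h^2 + 4*h - 12)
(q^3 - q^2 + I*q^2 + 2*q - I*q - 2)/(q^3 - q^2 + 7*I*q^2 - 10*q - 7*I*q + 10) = (q - I)/(q + 5*I)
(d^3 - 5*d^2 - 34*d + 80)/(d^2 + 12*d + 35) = (d^2 - 10*d + 16)/(d + 7)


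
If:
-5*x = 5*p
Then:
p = -x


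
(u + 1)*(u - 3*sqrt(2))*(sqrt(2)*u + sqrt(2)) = sqrt(2)*u^3 - 6*u^2 + 2*sqrt(2)*u^2 - 12*u + sqrt(2)*u - 6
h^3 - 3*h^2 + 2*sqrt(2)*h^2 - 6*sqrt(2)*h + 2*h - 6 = (h - 3)*(h + sqrt(2))^2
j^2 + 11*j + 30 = (j + 5)*(j + 6)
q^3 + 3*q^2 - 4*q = q*(q - 1)*(q + 4)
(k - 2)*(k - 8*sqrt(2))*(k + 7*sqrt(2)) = k^3 - 2*k^2 - sqrt(2)*k^2 - 112*k + 2*sqrt(2)*k + 224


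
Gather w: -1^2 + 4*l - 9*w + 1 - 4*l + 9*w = 0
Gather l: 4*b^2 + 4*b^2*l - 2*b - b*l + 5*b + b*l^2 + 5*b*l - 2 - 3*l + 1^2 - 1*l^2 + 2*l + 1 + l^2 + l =4*b^2 + b*l^2 + 3*b + l*(4*b^2 + 4*b)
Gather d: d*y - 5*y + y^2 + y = d*y + y^2 - 4*y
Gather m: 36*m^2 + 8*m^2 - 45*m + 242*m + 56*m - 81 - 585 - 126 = 44*m^2 + 253*m - 792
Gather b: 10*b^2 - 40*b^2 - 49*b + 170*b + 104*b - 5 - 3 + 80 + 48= -30*b^2 + 225*b + 120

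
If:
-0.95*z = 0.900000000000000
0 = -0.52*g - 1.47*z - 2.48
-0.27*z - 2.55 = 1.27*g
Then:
No Solution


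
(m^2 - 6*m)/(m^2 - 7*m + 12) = m*(m - 6)/(m^2 - 7*m + 12)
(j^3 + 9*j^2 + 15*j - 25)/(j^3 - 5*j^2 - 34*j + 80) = (j^2 + 4*j - 5)/(j^2 - 10*j + 16)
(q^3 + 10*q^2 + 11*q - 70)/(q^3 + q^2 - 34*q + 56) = (q + 5)/(q - 4)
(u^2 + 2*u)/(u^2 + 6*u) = (u + 2)/(u + 6)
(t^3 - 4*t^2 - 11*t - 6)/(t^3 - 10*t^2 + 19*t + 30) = (t + 1)/(t - 5)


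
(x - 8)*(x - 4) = x^2 - 12*x + 32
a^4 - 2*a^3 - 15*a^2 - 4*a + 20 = (a - 5)*(a - 1)*(a + 2)^2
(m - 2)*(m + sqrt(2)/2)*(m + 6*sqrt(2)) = m^3 - 2*m^2 + 13*sqrt(2)*m^2/2 - 13*sqrt(2)*m + 6*m - 12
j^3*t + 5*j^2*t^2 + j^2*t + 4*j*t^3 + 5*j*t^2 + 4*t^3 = (j + t)*(j + 4*t)*(j*t + t)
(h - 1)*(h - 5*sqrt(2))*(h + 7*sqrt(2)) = h^3 - h^2 + 2*sqrt(2)*h^2 - 70*h - 2*sqrt(2)*h + 70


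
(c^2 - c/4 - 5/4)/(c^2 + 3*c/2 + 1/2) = (4*c - 5)/(2*(2*c + 1))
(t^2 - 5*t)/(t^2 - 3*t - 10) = t/(t + 2)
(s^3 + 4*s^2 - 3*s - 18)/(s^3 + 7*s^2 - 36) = (s + 3)/(s + 6)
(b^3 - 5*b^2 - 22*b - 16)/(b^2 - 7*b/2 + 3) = 2*(b^3 - 5*b^2 - 22*b - 16)/(2*b^2 - 7*b + 6)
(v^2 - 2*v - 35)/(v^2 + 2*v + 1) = (v^2 - 2*v - 35)/(v^2 + 2*v + 1)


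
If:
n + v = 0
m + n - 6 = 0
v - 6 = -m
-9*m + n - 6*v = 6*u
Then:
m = 6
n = 0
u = -9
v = 0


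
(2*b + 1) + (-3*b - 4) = -b - 3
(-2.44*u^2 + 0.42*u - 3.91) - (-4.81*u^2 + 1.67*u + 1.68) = 2.37*u^2 - 1.25*u - 5.59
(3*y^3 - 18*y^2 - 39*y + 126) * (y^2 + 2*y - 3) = 3*y^5 - 12*y^4 - 84*y^3 + 102*y^2 + 369*y - 378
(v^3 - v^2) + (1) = v^3 - v^2 + 1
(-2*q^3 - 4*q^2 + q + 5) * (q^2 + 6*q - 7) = -2*q^5 - 16*q^4 - 9*q^3 + 39*q^2 + 23*q - 35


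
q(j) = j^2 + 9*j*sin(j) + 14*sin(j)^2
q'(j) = 9*j*cos(j) + 2*j + 28*sin(j)*cos(j) + 9*sin(j)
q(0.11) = 0.29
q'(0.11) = 5.25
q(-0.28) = 1.84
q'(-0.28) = -12.91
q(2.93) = 14.74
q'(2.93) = -23.78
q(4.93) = -5.67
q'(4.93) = 4.75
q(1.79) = 32.27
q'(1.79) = 2.92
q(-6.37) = 45.65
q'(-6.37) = -73.05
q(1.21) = 23.91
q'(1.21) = 23.93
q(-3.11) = 10.57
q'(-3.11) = 22.36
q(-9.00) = 116.76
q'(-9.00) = 62.61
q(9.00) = 116.76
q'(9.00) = -62.61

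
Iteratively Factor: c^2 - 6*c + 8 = (c - 4)*(c - 2)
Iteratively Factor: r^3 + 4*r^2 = (r)*(r^2 + 4*r) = r^2*(r + 4)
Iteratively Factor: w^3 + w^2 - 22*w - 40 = (w - 5)*(w^2 + 6*w + 8) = (w - 5)*(w + 4)*(w + 2)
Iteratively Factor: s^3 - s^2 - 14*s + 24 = (s - 2)*(s^2 + s - 12) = (s - 2)*(s + 4)*(s - 3)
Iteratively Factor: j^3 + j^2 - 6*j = (j)*(j^2 + j - 6) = j*(j + 3)*(j - 2)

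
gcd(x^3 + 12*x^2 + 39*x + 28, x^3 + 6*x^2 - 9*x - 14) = x^2 + 8*x + 7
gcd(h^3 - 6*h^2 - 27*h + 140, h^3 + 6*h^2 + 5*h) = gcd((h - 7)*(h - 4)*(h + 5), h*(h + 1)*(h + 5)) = h + 5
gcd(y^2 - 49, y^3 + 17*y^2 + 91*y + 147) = y + 7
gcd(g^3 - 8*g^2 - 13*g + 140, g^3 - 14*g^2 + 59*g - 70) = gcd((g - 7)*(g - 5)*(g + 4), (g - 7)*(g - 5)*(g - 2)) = g^2 - 12*g + 35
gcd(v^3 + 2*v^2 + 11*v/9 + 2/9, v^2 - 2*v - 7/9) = v + 1/3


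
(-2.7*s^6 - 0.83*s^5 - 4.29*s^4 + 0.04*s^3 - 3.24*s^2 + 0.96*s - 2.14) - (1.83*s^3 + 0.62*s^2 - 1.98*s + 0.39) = -2.7*s^6 - 0.83*s^5 - 4.29*s^4 - 1.79*s^3 - 3.86*s^2 + 2.94*s - 2.53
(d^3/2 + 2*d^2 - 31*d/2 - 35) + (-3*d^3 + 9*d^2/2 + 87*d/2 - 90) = -5*d^3/2 + 13*d^2/2 + 28*d - 125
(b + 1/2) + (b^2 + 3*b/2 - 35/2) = b^2 + 5*b/2 - 17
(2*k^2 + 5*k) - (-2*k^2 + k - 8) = 4*k^2 + 4*k + 8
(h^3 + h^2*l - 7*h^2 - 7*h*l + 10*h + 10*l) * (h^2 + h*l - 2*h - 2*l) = h^5 + 2*h^4*l - 9*h^4 + h^3*l^2 - 18*h^3*l + 24*h^3 - 9*h^2*l^2 + 48*h^2*l - 20*h^2 + 24*h*l^2 - 40*h*l - 20*l^2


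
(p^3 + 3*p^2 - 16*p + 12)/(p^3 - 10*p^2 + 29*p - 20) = (p^2 + 4*p - 12)/(p^2 - 9*p + 20)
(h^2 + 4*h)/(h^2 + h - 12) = h/(h - 3)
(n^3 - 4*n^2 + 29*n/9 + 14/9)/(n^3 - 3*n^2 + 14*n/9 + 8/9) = (3*n - 7)/(3*n - 4)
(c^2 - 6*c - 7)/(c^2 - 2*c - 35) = (c + 1)/(c + 5)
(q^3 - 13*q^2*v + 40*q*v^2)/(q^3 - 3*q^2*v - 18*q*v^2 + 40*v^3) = q*(q - 8*v)/(q^2 + 2*q*v - 8*v^2)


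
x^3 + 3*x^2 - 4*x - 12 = (x - 2)*(x + 2)*(x + 3)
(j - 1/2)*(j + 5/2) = j^2 + 2*j - 5/4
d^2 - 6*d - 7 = (d - 7)*(d + 1)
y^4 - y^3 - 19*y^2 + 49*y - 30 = (y - 3)*(y - 2)*(y - 1)*(y + 5)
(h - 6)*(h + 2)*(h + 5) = h^3 + h^2 - 32*h - 60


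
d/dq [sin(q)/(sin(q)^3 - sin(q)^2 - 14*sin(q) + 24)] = (-2*sin(q)^3 + sin(q)^2 + 24)*cos(q)/(sin(q)^3 - sin(q)^2 - 14*sin(q) + 24)^2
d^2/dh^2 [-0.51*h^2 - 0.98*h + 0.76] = -1.02000000000000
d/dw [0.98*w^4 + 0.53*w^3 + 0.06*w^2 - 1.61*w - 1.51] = 3.92*w^3 + 1.59*w^2 + 0.12*w - 1.61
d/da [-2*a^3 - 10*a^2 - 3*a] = -6*a^2 - 20*a - 3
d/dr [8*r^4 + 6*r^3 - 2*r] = 32*r^3 + 18*r^2 - 2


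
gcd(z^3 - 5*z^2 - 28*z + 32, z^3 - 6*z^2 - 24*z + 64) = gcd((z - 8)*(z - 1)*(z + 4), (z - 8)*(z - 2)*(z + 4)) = z^2 - 4*z - 32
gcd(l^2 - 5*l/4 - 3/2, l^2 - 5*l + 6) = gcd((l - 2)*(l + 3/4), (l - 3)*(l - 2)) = l - 2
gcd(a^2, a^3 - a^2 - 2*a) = a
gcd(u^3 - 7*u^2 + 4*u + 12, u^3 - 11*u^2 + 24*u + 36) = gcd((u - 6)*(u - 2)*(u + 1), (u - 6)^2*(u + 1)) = u^2 - 5*u - 6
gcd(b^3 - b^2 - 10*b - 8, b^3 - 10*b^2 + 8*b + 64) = b^2 - 2*b - 8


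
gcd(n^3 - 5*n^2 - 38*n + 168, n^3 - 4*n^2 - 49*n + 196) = n^2 - 11*n + 28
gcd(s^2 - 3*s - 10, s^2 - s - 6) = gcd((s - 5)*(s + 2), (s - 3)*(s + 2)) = s + 2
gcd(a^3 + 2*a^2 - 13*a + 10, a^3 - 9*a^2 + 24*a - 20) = a - 2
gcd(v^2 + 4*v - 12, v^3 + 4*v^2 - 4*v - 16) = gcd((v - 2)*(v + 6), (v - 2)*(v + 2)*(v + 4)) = v - 2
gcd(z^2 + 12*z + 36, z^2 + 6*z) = z + 6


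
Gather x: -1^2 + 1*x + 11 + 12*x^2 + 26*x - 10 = 12*x^2 + 27*x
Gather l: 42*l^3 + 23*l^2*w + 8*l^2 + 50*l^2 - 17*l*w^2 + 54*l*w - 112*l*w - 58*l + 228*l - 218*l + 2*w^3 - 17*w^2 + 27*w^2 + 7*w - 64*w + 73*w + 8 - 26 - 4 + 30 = 42*l^3 + l^2*(23*w + 58) + l*(-17*w^2 - 58*w - 48) + 2*w^3 + 10*w^2 + 16*w + 8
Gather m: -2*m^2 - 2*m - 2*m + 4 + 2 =-2*m^2 - 4*m + 6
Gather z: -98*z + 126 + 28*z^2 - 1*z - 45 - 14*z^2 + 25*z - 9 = 14*z^2 - 74*z + 72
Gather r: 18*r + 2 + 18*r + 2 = 36*r + 4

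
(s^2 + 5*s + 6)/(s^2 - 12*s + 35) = (s^2 + 5*s + 6)/(s^2 - 12*s + 35)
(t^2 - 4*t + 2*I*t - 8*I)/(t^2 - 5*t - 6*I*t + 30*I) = (t^2 + 2*t*(-2 + I) - 8*I)/(t^2 - t*(5 + 6*I) + 30*I)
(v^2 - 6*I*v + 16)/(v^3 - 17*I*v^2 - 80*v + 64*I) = (v + 2*I)/(v^2 - 9*I*v - 8)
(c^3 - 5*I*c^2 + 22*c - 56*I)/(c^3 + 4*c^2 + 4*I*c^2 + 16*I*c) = (c^2 - 9*I*c - 14)/(c*(c + 4))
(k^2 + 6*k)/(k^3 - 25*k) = (k + 6)/(k^2 - 25)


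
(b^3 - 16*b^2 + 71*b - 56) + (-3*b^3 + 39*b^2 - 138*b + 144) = -2*b^3 + 23*b^2 - 67*b + 88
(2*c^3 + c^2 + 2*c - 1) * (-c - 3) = -2*c^4 - 7*c^3 - 5*c^2 - 5*c + 3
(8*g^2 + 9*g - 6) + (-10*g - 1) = 8*g^2 - g - 7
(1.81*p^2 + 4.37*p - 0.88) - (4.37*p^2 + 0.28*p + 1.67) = -2.56*p^2 + 4.09*p - 2.55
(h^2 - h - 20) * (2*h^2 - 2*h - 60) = 2*h^4 - 4*h^3 - 98*h^2 + 100*h + 1200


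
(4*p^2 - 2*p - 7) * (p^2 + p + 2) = 4*p^4 + 2*p^3 - p^2 - 11*p - 14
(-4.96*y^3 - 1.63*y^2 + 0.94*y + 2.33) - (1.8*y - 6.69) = -4.96*y^3 - 1.63*y^2 - 0.86*y + 9.02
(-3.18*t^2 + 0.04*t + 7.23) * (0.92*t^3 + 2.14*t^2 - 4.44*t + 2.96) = -2.9256*t^5 - 6.7684*t^4 + 20.8564*t^3 + 5.8818*t^2 - 31.9828*t + 21.4008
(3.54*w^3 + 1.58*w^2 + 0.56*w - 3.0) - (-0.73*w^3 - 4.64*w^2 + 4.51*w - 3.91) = 4.27*w^3 + 6.22*w^2 - 3.95*w + 0.91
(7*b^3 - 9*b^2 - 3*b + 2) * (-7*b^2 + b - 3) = -49*b^5 + 70*b^4 - 9*b^3 + 10*b^2 + 11*b - 6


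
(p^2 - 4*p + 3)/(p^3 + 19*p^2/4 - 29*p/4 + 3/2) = 4*(p - 3)/(4*p^2 + 23*p - 6)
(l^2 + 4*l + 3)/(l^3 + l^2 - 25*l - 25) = (l + 3)/(l^2 - 25)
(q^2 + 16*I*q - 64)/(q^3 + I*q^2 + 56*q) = (q + 8*I)/(q*(q - 7*I))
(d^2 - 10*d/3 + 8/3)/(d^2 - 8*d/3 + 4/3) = (3*d - 4)/(3*d - 2)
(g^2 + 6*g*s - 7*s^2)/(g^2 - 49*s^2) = (-g + s)/(-g + 7*s)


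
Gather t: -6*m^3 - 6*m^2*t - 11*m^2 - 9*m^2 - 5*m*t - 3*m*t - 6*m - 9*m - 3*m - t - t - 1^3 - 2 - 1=-6*m^3 - 20*m^2 - 18*m + t*(-6*m^2 - 8*m - 2) - 4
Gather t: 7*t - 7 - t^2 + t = -t^2 + 8*t - 7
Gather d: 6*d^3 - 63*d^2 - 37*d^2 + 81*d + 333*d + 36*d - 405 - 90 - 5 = 6*d^3 - 100*d^2 + 450*d - 500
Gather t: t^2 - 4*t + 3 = t^2 - 4*t + 3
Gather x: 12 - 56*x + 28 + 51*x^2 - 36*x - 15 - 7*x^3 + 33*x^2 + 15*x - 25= -7*x^3 + 84*x^2 - 77*x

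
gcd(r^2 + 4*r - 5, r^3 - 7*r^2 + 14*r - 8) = r - 1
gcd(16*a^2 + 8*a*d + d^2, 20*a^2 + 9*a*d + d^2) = 4*a + d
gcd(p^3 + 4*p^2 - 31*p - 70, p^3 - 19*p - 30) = p^2 - 3*p - 10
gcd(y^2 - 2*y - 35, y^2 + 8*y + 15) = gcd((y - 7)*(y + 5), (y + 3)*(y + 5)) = y + 5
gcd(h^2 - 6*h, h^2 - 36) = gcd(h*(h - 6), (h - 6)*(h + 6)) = h - 6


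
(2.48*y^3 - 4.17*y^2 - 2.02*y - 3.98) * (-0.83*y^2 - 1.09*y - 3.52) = -2.0584*y^5 + 0.757899999999999*y^4 - 2.5077*y^3 + 20.1836*y^2 + 11.4486*y + 14.0096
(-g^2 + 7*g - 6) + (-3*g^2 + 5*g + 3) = -4*g^2 + 12*g - 3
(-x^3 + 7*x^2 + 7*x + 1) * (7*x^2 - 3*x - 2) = -7*x^5 + 52*x^4 + 30*x^3 - 28*x^2 - 17*x - 2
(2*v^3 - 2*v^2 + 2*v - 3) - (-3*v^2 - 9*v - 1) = 2*v^3 + v^2 + 11*v - 2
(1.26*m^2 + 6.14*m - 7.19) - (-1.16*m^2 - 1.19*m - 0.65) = 2.42*m^2 + 7.33*m - 6.54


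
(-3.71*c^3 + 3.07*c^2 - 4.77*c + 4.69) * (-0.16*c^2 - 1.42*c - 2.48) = 0.5936*c^5 + 4.777*c^4 + 5.6046*c^3 - 1.5906*c^2 + 5.1698*c - 11.6312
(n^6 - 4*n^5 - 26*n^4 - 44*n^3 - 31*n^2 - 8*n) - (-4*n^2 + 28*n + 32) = n^6 - 4*n^5 - 26*n^4 - 44*n^3 - 27*n^2 - 36*n - 32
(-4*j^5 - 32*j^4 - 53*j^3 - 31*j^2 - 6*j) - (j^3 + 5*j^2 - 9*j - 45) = -4*j^5 - 32*j^4 - 54*j^3 - 36*j^2 + 3*j + 45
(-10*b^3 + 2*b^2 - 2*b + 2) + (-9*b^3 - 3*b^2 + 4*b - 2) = -19*b^3 - b^2 + 2*b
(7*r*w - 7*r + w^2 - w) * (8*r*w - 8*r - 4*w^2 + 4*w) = 56*r^2*w^2 - 112*r^2*w + 56*r^2 - 20*r*w^3 + 40*r*w^2 - 20*r*w - 4*w^4 + 8*w^3 - 4*w^2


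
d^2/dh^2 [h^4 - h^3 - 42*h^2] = 12*h^2 - 6*h - 84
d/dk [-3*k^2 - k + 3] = -6*k - 1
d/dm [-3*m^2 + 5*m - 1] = 5 - 6*m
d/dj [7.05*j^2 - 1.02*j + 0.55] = 14.1*j - 1.02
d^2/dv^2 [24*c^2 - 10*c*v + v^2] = 2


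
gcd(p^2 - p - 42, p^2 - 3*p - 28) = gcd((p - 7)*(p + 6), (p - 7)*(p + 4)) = p - 7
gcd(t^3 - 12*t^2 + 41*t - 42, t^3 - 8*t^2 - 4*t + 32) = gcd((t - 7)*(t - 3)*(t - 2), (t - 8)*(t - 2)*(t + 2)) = t - 2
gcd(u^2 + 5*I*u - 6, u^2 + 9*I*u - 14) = u + 2*I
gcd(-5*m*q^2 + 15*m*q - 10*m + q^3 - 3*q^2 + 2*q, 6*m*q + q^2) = 1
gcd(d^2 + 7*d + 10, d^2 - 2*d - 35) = d + 5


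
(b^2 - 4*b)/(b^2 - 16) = b/(b + 4)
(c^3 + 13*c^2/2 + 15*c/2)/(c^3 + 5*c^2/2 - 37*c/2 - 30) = c/(c - 4)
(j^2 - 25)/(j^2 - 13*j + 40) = (j + 5)/(j - 8)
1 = 1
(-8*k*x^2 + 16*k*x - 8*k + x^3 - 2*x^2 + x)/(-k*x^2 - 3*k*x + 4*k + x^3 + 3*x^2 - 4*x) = (-8*k*x + 8*k + x^2 - x)/(-k*x - 4*k + x^2 + 4*x)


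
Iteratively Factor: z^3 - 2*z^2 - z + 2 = (z - 1)*(z^2 - z - 2) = (z - 1)*(z + 1)*(z - 2)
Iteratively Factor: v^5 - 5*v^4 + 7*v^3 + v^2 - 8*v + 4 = (v - 2)*(v^4 - 3*v^3 + v^2 + 3*v - 2) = (v - 2)^2*(v^3 - v^2 - v + 1) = (v - 2)^2*(v - 1)*(v^2 - 1) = (v - 2)^2*(v - 1)*(v + 1)*(v - 1)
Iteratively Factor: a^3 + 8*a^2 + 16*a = (a)*(a^2 + 8*a + 16) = a*(a + 4)*(a + 4)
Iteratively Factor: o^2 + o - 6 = (o - 2)*(o + 3)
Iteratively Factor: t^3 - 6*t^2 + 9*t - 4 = (t - 1)*(t^2 - 5*t + 4) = (t - 1)^2*(t - 4)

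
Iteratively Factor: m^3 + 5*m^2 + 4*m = (m + 1)*(m^2 + 4*m) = m*(m + 1)*(m + 4)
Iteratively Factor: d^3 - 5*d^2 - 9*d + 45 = (d - 5)*(d^2 - 9) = (d - 5)*(d - 3)*(d + 3)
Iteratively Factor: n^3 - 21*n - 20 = (n - 5)*(n^2 + 5*n + 4) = (n - 5)*(n + 1)*(n + 4)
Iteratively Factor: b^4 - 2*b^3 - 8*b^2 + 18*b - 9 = (b - 3)*(b^3 + b^2 - 5*b + 3) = (b - 3)*(b + 3)*(b^2 - 2*b + 1) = (b - 3)*(b - 1)*(b + 3)*(b - 1)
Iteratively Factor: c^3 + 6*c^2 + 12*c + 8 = (c + 2)*(c^2 + 4*c + 4) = (c + 2)^2*(c + 2)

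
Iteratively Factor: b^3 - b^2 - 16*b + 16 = (b - 4)*(b^2 + 3*b - 4) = (b - 4)*(b + 4)*(b - 1)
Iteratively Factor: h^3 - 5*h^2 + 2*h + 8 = (h - 2)*(h^2 - 3*h - 4) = (h - 2)*(h + 1)*(h - 4)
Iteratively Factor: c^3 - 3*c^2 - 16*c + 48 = (c + 4)*(c^2 - 7*c + 12) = (c - 3)*(c + 4)*(c - 4)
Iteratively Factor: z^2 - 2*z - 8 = (z - 4)*(z + 2)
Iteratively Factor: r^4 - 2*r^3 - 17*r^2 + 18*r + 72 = (r - 3)*(r^3 + r^2 - 14*r - 24) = (r - 3)*(r + 2)*(r^2 - r - 12) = (r - 3)*(r + 2)*(r + 3)*(r - 4)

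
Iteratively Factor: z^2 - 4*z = (z - 4)*(z)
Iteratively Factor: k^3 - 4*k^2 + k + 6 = (k - 3)*(k^2 - k - 2) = (k - 3)*(k - 2)*(k + 1)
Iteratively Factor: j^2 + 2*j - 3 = (j - 1)*(j + 3)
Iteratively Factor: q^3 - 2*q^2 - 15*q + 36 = (q - 3)*(q^2 + q - 12) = (q - 3)^2*(q + 4)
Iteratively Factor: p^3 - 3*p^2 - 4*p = (p + 1)*(p^2 - 4*p) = (p - 4)*(p + 1)*(p)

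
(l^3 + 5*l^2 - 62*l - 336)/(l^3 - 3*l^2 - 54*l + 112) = (l + 6)/(l - 2)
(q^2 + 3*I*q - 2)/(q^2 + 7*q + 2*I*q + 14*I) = (q + I)/(q + 7)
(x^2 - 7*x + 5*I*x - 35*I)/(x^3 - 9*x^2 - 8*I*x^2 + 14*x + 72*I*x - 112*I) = (x + 5*I)/(x^2 + x*(-2 - 8*I) + 16*I)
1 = 1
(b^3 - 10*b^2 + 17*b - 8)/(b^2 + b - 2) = (b^2 - 9*b + 8)/(b + 2)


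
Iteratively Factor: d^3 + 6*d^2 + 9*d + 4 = (d + 1)*(d^2 + 5*d + 4) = (d + 1)^2*(d + 4)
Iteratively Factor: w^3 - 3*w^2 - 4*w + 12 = (w - 2)*(w^2 - w - 6) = (w - 3)*(w - 2)*(w + 2)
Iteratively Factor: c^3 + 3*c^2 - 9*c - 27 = (c - 3)*(c^2 + 6*c + 9) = (c - 3)*(c + 3)*(c + 3)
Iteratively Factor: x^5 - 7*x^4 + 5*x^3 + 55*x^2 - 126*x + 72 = (x - 2)*(x^4 - 5*x^3 - 5*x^2 + 45*x - 36) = (x - 3)*(x - 2)*(x^3 - 2*x^2 - 11*x + 12) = (x - 3)*(x - 2)*(x - 1)*(x^2 - x - 12) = (x - 3)*(x - 2)*(x - 1)*(x + 3)*(x - 4)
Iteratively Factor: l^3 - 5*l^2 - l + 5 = (l + 1)*(l^2 - 6*l + 5) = (l - 1)*(l + 1)*(l - 5)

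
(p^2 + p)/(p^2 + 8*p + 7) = p/(p + 7)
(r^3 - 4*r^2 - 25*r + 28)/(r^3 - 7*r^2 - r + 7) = (r + 4)/(r + 1)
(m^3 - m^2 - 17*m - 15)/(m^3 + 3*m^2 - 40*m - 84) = (m^3 - m^2 - 17*m - 15)/(m^3 + 3*m^2 - 40*m - 84)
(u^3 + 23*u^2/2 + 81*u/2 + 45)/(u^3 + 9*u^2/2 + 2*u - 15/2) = (u + 6)/(u - 1)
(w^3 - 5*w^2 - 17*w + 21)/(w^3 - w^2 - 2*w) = (-w^3 + 5*w^2 + 17*w - 21)/(w*(-w^2 + w + 2))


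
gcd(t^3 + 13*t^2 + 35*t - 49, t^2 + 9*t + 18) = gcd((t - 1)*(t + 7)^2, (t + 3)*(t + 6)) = 1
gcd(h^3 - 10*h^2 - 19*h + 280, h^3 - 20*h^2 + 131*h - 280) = h^2 - 15*h + 56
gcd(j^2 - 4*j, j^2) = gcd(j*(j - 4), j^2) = j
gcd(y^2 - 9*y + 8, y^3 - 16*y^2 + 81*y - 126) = 1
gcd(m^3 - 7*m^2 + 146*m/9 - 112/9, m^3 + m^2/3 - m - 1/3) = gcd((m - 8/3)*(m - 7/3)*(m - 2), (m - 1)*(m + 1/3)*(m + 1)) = 1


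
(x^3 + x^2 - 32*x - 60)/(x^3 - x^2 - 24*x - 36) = (x + 5)/(x + 3)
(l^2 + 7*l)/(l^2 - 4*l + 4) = l*(l + 7)/(l^2 - 4*l + 4)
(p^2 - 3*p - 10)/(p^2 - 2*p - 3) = (-p^2 + 3*p + 10)/(-p^2 + 2*p + 3)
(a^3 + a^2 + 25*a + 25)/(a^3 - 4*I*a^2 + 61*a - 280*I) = (a^2 + a*(1 + 5*I) + 5*I)/(a^2 + I*a + 56)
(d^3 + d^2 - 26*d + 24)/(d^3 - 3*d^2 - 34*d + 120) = (d - 1)/(d - 5)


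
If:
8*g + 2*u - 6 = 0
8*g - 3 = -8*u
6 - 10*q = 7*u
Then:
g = 7/8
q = 19/20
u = -1/2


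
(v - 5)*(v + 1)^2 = v^3 - 3*v^2 - 9*v - 5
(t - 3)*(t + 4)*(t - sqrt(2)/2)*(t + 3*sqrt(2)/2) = t^4 + t^3 + sqrt(2)*t^3 - 27*t^2/2 + sqrt(2)*t^2 - 12*sqrt(2)*t - 3*t/2 + 18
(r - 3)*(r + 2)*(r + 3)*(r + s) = r^4 + r^3*s + 2*r^3 + 2*r^2*s - 9*r^2 - 9*r*s - 18*r - 18*s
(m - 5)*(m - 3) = m^2 - 8*m + 15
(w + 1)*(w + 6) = w^2 + 7*w + 6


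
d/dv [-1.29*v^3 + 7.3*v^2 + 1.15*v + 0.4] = -3.87*v^2 + 14.6*v + 1.15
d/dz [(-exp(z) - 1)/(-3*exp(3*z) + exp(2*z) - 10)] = (-(exp(z) + 1)*(9*exp(z) - 2)*exp(z) + 3*exp(3*z) - exp(2*z) + 10)*exp(z)/(3*exp(3*z) - exp(2*z) + 10)^2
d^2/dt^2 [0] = 0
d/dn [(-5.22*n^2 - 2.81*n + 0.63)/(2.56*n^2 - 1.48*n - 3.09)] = (14.9192*n^2 + 29.034*n + 9.6153)/(6.5536*n^4 - 7.5776*n^3 - 13.6304*n^2 + 9.1464*n + 9.5481)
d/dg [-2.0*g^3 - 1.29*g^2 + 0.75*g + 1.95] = -6.0*g^2 - 2.58*g + 0.75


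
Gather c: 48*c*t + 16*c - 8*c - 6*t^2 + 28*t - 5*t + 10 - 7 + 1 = c*(48*t + 8) - 6*t^2 + 23*t + 4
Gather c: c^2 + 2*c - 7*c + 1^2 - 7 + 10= c^2 - 5*c + 4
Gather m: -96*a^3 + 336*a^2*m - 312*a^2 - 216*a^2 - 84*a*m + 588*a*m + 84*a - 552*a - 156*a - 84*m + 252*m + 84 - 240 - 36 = -96*a^3 - 528*a^2 - 624*a + m*(336*a^2 + 504*a + 168) - 192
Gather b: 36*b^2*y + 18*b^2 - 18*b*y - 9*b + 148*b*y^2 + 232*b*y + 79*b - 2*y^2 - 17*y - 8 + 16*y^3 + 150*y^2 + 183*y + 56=b^2*(36*y + 18) + b*(148*y^2 + 214*y + 70) + 16*y^3 + 148*y^2 + 166*y + 48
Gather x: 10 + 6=16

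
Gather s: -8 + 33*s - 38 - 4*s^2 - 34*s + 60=-4*s^2 - s + 14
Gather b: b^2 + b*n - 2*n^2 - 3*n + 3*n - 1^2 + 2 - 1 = b^2 + b*n - 2*n^2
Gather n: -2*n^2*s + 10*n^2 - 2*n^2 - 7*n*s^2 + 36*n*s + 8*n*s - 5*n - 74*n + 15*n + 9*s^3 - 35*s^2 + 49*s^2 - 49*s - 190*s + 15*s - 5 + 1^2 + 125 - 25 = n^2*(8 - 2*s) + n*(-7*s^2 + 44*s - 64) + 9*s^3 + 14*s^2 - 224*s + 96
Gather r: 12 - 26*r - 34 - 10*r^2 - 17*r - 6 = -10*r^2 - 43*r - 28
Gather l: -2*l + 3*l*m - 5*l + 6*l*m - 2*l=l*(9*m - 9)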